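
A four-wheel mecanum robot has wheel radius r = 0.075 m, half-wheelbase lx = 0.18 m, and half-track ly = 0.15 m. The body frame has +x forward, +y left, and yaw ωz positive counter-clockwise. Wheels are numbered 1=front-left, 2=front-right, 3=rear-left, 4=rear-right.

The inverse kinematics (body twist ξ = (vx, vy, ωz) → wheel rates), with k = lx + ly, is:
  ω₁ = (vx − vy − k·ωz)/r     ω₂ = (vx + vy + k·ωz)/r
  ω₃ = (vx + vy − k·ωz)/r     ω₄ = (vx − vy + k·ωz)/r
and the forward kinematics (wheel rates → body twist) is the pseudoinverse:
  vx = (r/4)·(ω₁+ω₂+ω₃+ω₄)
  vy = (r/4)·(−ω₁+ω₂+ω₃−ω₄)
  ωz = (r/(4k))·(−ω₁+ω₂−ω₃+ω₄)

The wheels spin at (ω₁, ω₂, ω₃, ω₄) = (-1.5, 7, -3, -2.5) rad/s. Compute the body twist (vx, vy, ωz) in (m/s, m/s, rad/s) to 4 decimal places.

k = lx + ly = 0.18 + 0.15 = 0.3300
ω₁+ω₂+ω₃+ω₄ = 0.0000  →  vx = (0.075/4)·0.0000 = 0.0000
−ω₁+ω₂+ω₃−ω₄ = 8.0000  →  vy = (0.075/4)·8.0000 = 0.1500
−ω₁+ω₂−ω₃+ω₄ = 9.0000  →  ωz = (0.075/1.3200)·9.0000 = 0.5114

(0.0000, 0.1500, 0.5114)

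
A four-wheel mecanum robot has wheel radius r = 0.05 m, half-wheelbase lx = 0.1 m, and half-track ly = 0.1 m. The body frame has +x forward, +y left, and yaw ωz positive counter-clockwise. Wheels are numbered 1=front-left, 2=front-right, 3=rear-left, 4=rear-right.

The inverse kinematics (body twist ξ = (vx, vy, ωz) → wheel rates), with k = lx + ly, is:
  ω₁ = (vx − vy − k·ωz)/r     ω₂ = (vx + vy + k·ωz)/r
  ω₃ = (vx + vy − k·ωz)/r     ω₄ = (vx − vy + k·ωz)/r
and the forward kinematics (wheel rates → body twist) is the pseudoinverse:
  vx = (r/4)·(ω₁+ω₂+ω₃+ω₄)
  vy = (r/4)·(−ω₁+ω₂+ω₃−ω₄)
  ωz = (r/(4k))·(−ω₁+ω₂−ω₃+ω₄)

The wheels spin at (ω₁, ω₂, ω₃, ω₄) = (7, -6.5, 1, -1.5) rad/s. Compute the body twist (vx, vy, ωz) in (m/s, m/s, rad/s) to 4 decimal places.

(0.0000, -0.1375, -1.0000)

k = lx + ly = 0.1 + 0.1 = 0.2000
ω₁+ω₂+ω₃+ω₄ = 0.0000  →  vx = (0.05/4)·0.0000 = 0.0000
−ω₁+ω₂+ω₃−ω₄ = -11.0000  →  vy = (0.05/4)·-11.0000 = -0.1375
−ω₁+ω₂−ω₃+ω₄ = -16.0000  →  ωz = (0.05/0.8000)·-16.0000 = -1.0000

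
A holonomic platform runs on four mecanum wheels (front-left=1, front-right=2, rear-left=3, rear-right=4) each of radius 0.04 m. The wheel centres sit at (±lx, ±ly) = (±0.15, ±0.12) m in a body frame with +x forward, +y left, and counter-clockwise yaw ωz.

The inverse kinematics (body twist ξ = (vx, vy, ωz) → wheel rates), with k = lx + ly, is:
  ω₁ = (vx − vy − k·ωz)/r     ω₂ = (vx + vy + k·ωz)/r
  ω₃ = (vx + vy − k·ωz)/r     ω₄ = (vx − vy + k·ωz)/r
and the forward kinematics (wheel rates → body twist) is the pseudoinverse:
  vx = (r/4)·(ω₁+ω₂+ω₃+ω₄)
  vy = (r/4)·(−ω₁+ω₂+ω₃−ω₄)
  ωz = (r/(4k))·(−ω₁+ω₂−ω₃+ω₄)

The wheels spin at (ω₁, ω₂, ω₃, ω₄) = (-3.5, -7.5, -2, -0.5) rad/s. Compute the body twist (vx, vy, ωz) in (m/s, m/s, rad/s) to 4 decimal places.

k = lx + ly = 0.15 + 0.12 = 0.2700
ω₁+ω₂+ω₃+ω₄ = -13.5000  →  vx = (0.04/4)·-13.5000 = -0.1350
−ω₁+ω₂+ω₃−ω₄ = -5.5000  →  vy = (0.04/4)·-5.5000 = -0.0550
−ω₁+ω₂−ω₃+ω₄ = -2.5000  →  ωz = (0.04/1.0800)·-2.5000 = -0.0926

(-0.1350, -0.0550, -0.0926)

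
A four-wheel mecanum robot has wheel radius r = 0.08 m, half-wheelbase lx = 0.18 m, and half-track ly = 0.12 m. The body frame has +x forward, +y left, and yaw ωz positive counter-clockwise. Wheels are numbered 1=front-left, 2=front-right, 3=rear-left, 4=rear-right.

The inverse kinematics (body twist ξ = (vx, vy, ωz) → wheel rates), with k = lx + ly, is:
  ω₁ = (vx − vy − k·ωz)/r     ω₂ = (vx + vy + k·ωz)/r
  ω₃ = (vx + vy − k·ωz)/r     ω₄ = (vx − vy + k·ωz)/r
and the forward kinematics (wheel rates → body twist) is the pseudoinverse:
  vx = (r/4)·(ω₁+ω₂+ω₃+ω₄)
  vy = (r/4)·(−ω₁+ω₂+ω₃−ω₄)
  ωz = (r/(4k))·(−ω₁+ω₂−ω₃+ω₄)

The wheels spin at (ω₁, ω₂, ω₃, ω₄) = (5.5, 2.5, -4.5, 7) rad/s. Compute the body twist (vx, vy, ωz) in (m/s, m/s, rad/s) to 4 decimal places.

(0.2100, -0.2900, 0.5667)

k = lx + ly = 0.18 + 0.12 = 0.3000
ω₁+ω₂+ω₃+ω₄ = 10.5000  →  vx = (0.08/4)·10.5000 = 0.2100
−ω₁+ω₂+ω₃−ω₄ = -14.5000  →  vy = (0.08/4)·-14.5000 = -0.2900
−ω₁+ω₂−ω₃+ω₄ = 8.5000  →  ωz = (0.08/1.2000)·8.5000 = 0.5667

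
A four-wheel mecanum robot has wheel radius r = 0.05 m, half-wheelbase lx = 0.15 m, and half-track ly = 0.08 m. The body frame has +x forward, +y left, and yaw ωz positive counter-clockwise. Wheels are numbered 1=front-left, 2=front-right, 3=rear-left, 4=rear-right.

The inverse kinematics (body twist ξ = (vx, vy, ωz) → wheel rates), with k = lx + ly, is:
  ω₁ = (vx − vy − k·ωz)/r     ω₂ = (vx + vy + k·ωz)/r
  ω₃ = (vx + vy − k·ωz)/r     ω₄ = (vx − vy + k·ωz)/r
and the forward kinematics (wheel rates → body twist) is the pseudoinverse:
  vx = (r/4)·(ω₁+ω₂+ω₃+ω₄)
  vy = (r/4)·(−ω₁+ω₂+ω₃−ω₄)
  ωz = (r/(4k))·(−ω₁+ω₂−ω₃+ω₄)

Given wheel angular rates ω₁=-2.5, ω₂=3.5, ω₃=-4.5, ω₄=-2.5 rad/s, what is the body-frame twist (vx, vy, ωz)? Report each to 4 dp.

k = lx + ly = 0.15 + 0.08 = 0.2300
ω₁+ω₂+ω₃+ω₄ = -6.0000  →  vx = (0.05/4)·-6.0000 = -0.0750
−ω₁+ω₂+ω₃−ω₄ = 4.0000  →  vy = (0.05/4)·4.0000 = 0.0500
−ω₁+ω₂−ω₃+ω₄ = 8.0000  →  ωz = (0.05/0.9200)·8.0000 = 0.4348

(-0.0750, 0.0500, 0.4348)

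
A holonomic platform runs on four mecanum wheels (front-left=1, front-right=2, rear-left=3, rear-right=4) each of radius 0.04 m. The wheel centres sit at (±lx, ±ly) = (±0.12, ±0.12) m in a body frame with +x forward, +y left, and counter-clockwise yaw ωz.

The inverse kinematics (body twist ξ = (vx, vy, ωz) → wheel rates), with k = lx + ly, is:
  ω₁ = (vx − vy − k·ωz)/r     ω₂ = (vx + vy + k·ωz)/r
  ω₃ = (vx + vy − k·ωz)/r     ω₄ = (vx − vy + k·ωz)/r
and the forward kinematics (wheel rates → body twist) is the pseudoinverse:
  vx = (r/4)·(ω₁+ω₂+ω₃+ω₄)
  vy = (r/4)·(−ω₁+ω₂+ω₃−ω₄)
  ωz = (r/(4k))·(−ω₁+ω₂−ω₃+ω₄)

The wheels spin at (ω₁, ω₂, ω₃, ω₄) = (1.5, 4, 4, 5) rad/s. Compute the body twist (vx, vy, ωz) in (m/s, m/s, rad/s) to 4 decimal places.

k = lx + ly = 0.12 + 0.12 = 0.2400
ω₁+ω₂+ω₃+ω₄ = 14.5000  →  vx = (0.04/4)·14.5000 = 0.1450
−ω₁+ω₂+ω₃−ω₄ = 1.5000  →  vy = (0.04/4)·1.5000 = 0.0150
−ω₁+ω₂−ω₃+ω₄ = 3.5000  →  ωz = (0.04/0.9600)·3.5000 = 0.1458

(0.1450, 0.0150, 0.1458)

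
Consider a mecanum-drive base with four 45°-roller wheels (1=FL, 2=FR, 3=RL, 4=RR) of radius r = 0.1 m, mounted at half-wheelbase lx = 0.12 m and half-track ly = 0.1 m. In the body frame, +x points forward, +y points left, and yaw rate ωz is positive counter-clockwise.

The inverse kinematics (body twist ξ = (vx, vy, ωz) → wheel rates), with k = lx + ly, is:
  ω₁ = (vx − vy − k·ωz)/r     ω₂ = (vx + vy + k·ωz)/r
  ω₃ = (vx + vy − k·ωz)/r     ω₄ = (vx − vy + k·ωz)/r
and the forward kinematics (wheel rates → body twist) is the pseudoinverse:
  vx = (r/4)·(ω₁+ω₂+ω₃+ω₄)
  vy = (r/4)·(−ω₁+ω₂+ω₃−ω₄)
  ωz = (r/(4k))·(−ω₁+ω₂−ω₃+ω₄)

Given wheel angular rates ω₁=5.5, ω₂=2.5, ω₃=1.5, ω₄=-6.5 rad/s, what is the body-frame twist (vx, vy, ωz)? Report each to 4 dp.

(0.0750, 0.1250, -1.2500)

k = lx + ly = 0.12 + 0.1 = 0.2200
ω₁+ω₂+ω₃+ω₄ = 3.0000  →  vx = (0.1/4)·3.0000 = 0.0750
−ω₁+ω₂+ω₃−ω₄ = 5.0000  →  vy = (0.1/4)·5.0000 = 0.1250
−ω₁+ω₂−ω₃+ω₄ = -11.0000  →  ωz = (0.1/0.8800)·-11.0000 = -1.2500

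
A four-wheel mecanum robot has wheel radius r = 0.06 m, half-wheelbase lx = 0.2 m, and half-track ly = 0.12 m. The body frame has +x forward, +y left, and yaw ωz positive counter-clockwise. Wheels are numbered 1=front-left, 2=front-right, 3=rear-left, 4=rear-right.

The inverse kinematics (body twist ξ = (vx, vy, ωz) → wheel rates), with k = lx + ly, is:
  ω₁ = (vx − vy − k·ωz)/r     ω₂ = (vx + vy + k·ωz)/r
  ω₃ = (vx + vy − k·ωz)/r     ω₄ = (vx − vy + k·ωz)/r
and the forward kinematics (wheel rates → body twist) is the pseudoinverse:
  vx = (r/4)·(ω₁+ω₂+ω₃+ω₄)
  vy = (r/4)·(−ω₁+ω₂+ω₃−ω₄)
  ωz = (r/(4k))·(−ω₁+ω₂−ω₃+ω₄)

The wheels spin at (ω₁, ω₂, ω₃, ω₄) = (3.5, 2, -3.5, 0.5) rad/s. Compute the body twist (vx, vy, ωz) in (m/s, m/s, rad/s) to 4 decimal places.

(0.0375, -0.0825, 0.1172)

k = lx + ly = 0.2 + 0.12 = 0.3200
ω₁+ω₂+ω₃+ω₄ = 2.5000  →  vx = (0.06/4)·2.5000 = 0.0375
−ω₁+ω₂+ω₃−ω₄ = -5.5000  →  vy = (0.06/4)·-5.5000 = -0.0825
−ω₁+ω₂−ω₃+ω₄ = 2.5000  →  ωz = (0.06/1.2800)·2.5000 = 0.1172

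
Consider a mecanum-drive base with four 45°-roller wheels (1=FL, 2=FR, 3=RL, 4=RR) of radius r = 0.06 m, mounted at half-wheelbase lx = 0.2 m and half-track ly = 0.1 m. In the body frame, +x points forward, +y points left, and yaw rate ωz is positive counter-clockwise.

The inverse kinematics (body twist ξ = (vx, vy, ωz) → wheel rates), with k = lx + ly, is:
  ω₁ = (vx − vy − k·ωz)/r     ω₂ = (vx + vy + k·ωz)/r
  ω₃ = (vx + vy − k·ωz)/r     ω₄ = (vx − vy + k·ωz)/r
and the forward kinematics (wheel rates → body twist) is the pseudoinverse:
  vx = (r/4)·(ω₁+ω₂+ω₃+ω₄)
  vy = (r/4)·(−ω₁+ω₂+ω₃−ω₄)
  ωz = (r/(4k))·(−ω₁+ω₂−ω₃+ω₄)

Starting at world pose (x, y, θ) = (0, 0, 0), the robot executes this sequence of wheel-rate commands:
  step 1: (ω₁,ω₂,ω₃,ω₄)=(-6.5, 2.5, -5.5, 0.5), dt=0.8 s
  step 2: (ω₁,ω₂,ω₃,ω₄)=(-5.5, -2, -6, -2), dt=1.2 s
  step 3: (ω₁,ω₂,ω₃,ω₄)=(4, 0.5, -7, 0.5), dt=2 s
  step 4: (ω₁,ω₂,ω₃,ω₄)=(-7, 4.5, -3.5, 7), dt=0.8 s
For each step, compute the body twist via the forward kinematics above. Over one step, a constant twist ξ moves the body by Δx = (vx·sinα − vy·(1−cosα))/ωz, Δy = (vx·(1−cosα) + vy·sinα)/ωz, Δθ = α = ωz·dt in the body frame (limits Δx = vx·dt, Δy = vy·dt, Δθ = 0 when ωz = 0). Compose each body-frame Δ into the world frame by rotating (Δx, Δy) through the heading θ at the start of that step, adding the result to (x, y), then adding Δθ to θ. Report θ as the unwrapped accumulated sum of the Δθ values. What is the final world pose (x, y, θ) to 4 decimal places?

(-0.0157, -0.3594, 2.3300)

step 1: ξ=(vx,vy,ωz)=(-0.1350, 0.0450, 0.7500), dt=0.8 → body Δ=(-0.1121, 0.0024, 0.6000) → world pose (-0.1121, 0.0024, 0.6000)
step 2: ξ=(vx,vy,ωz)=(-0.2325, -0.0075, 0.3750), dt=1.2 → body Δ=(-0.2677, -0.0704, 0.4500) → world pose (-0.2933, -0.2068, 1.0500)
step 3: ξ=(vx,vy,ωz)=(-0.0300, -0.1650, 0.2000), dt=2.0 → body Δ=(0.0067, -0.3331, 0.4000) → world pose (-0.0010, -0.3668, 1.4500)
step 4: ξ=(vx,vy,ωz)=(0.0150, 0.0150, 1.1000), dt=0.8 → body Δ=(0.0056, 0.0155, 0.8800) → world pose (-0.0157, -0.3594, 2.3300)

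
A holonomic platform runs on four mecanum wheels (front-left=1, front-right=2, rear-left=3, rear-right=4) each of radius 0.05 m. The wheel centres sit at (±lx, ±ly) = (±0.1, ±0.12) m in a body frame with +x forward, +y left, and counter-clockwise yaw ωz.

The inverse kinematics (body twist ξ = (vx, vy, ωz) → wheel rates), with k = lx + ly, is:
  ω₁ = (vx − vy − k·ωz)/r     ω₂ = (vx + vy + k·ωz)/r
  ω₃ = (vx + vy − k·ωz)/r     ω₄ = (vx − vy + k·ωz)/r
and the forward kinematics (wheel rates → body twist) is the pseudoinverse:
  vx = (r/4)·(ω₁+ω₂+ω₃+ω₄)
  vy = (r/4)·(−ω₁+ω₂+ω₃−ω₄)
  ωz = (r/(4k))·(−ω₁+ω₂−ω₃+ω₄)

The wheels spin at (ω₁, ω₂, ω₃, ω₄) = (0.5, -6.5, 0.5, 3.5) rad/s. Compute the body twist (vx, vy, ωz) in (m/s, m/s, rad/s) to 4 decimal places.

k = lx + ly = 0.1 + 0.12 = 0.2200
ω₁+ω₂+ω₃+ω₄ = -2.0000  →  vx = (0.05/4)·-2.0000 = -0.0250
−ω₁+ω₂+ω₃−ω₄ = -10.0000  →  vy = (0.05/4)·-10.0000 = -0.1250
−ω₁+ω₂−ω₃+ω₄ = -4.0000  →  ωz = (0.05/0.8800)·-4.0000 = -0.2273

(-0.0250, -0.1250, -0.2273)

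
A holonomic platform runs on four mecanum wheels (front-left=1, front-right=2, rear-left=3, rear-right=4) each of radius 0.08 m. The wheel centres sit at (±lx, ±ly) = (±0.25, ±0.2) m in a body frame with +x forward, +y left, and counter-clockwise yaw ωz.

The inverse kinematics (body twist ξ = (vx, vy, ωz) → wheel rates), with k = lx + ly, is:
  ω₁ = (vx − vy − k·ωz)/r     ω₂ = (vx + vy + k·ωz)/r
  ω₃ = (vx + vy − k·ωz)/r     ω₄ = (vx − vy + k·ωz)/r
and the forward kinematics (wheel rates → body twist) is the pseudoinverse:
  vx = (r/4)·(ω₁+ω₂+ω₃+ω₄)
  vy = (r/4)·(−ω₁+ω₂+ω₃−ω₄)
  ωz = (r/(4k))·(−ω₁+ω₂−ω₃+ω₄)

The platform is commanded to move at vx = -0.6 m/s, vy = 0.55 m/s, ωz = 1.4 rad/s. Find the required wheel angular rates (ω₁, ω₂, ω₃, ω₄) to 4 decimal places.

(-22.2500, 7.2500, -8.5000, -6.5000)

k = lx + ly = 0.25 + 0.2 = 0.4500;  k·ωz = 0.4500·1.4 = 0.6300
ω₁ (FL) = (vx − vy − k·ωz)/r = -1.7800/0.08 = -22.2500
ω₂ (FR) = (vx + vy + k·ωz)/r = 0.5800/0.08 = 7.2500
ω₃ (RL) = (vx + vy − k·ωz)/r = -0.6800/0.08 = -8.5000
ω₄ (RR) = (vx − vy + k·ωz)/r = -0.5200/0.08 = -6.5000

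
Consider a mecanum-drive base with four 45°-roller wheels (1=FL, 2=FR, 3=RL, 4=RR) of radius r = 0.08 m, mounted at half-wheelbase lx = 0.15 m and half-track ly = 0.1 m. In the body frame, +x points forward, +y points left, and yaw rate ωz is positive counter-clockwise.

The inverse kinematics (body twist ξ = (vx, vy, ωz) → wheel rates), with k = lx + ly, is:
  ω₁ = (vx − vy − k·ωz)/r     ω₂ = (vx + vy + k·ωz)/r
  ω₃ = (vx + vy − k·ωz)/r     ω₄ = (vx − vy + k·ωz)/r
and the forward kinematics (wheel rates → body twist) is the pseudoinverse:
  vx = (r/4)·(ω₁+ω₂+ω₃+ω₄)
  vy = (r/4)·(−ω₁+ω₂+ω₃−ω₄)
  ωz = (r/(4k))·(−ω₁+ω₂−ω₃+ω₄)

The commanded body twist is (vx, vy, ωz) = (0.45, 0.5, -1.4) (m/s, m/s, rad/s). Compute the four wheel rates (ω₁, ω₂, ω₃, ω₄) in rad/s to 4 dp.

(3.7500, 7.5000, 16.2500, -5.0000)

k = lx + ly = 0.15 + 0.1 = 0.2500;  k·ωz = 0.2500·-1.4 = -0.3500
ω₁ (FL) = (vx − vy − k·ωz)/r = 0.3000/0.08 = 3.7500
ω₂ (FR) = (vx + vy + k·ωz)/r = 0.6000/0.08 = 7.5000
ω₃ (RL) = (vx + vy − k·ωz)/r = 1.3000/0.08 = 16.2500
ω₄ (RR) = (vx − vy + k·ωz)/r = -0.4000/0.08 = -5.0000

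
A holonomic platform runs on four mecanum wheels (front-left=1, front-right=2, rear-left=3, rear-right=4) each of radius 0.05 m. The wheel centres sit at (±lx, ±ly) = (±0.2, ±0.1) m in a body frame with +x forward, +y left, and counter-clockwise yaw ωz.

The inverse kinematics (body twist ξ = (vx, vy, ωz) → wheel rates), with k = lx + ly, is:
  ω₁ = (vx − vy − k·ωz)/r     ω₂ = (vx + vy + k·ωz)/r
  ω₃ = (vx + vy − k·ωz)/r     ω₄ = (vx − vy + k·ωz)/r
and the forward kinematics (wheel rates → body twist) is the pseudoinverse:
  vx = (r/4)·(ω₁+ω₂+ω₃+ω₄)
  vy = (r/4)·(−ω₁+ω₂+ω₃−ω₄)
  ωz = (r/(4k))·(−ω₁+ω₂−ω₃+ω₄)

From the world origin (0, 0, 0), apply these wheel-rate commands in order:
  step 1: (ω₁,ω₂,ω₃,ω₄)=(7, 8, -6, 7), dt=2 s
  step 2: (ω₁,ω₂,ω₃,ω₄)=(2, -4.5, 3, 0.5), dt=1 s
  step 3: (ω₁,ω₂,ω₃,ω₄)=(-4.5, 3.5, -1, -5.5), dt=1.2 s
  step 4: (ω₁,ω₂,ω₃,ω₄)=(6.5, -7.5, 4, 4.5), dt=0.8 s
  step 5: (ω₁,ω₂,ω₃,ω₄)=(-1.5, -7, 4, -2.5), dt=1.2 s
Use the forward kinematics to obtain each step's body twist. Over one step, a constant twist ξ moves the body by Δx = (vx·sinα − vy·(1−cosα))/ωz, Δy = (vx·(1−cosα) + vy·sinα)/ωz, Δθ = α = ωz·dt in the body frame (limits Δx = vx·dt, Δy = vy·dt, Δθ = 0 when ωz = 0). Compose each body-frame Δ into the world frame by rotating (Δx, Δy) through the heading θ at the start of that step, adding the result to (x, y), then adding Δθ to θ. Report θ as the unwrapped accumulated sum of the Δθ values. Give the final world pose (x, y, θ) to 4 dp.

step 1: ξ=(vx,vy,ωz)=(0.2000, -0.1500, 0.5833), dt=2.0 → body Δ=(0.4713, -0.0284, 1.1667) → world pose (0.4713, -0.0284, 1.1667)
step 2: ξ=(vx,vy,ωz)=(0.0125, -0.0500, -0.3750), dt=1.0 → body Δ=(0.0029, -0.0512, -0.3750) → world pose (0.5195, -0.0458, 0.7917)
step 3: ξ=(vx,vy,ωz)=(-0.0938, 0.1562, 0.1458), dt=1.2 → body Δ=(-0.1283, 0.1767, 0.1750) → world pose (0.3036, -0.0129, 0.9667)
step 4: ξ=(vx,vy,ωz)=(0.0938, -0.1812, -0.5625), dt=0.8 → body Δ=(0.0404, -0.1567, -0.4500) → world pose (0.4555, -0.0687, 0.5167)
step 5: ξ=(vx,vy,ωz)=(-0.0875, 0.0125, -0.5000), dt=1.2 → body Δ=(-0.0944, 0.0447, -0.6000) → world pose (0.3513, -0.0765, -0.0833)

(0.3513, -0.0765, -0.0833)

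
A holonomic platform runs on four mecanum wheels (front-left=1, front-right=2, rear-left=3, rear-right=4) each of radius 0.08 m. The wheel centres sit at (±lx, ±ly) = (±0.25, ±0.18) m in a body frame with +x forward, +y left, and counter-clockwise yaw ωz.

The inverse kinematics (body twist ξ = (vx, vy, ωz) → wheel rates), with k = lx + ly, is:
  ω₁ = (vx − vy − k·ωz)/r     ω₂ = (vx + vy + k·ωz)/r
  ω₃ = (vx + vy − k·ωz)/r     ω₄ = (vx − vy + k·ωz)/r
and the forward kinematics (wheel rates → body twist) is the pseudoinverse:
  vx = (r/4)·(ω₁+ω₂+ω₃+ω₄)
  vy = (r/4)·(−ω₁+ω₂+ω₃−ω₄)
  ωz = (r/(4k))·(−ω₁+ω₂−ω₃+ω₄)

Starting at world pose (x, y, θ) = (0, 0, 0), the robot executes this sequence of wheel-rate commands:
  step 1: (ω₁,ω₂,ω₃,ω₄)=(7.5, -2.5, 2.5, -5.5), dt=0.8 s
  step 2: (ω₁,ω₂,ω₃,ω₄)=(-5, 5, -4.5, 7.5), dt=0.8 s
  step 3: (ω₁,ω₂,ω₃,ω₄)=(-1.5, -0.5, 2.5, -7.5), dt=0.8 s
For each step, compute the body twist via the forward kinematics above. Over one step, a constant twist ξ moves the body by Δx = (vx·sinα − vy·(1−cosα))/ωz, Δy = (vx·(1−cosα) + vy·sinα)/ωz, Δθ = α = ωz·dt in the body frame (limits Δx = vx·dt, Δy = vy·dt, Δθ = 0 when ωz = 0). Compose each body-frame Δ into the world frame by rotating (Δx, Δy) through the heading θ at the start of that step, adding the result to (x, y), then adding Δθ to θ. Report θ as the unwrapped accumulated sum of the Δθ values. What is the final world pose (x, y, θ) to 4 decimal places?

(-0.0518, 0.0952, -0.1860)

step 1: ξ=(vx,vy,ωz)=(0.0400, -0.0400, -0.8372), dt=0.8 → body Δ=(0.0193, -0.0400, -0.6698) → world pose (0.0193, -0.0400, -0.6698)
step 2: ξ=(vx,vy,ωz)=(0.0600, -0.0400, 1.0233), dt=0.8 → body Δ=(0.0552, -0.0100, 0.8186) → world pose (0.0564, -0.0821, 0.1488)
step 3: ξ=(vx,vy,ωz)=(-0.1400, 0.2200, -0.4186), dt=0.8 → body Δ=(-0.0807, 0.1913, -0.3349) → world pose (-0.0518, 0.0952, -0.1860)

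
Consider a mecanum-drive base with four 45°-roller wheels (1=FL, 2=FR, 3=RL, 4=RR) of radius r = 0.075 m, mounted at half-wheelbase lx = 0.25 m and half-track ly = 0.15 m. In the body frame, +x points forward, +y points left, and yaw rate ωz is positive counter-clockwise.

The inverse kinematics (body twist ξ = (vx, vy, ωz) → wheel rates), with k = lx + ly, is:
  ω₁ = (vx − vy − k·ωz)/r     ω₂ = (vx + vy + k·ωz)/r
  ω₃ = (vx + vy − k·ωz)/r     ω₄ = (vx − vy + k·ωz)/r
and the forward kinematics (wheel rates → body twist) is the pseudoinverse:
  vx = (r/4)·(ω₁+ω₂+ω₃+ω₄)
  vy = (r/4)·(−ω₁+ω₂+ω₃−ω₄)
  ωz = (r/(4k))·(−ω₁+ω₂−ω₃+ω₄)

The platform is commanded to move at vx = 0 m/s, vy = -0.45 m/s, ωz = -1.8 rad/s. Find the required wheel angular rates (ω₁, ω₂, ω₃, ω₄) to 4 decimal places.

k = lx + ly = 0.25 + 0.15 = 0.4000;  k·ωz = 0.4000·-1.8 = -0.7200
ω₁ (FL) = (vx − vy − k·ωz)/r = 1.1700/0.075 = 15.6000
ω₂ (FR) = (vx + vy + k·ωz)/r = -1.1700/0.075 = -15.6000
ω₃ (RL) = (vx + vy − k·ωz)/r = 0.2700/0.075 = 3.6000
ω₄ (RR) = (vx − vy + k·ωz)/r = -0.2700/0.075 = -3.6000

(15.6000, -15.6000, 3.6000, -3.6000)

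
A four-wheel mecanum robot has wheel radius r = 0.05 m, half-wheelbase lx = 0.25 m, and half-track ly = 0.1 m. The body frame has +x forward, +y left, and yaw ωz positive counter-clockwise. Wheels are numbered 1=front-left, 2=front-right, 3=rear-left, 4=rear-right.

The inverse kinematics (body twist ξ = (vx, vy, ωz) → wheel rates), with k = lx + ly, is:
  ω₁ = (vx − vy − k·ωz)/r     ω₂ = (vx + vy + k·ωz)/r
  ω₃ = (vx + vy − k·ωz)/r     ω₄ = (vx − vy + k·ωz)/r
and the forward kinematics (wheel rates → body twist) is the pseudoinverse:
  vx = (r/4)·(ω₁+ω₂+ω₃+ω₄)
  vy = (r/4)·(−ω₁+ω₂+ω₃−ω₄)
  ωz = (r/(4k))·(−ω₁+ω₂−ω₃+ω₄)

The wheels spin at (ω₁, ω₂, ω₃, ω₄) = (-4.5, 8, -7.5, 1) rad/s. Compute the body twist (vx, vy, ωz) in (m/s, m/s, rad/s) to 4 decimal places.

k = lx + ly = 0.25 + 0.1 = 0.3500
ω₁+ω₂+ω₃+ω₄ = -3.0000  →  vx = (0.05/4)·-3.0000 = -0.0375
−ω₁+ω₂+ω₃−ω₄ = 4.0000  →  vy = (0.05/4)·4.0000 = 0.0500
−ω₁+ω₂−ω₃+ω₄ = 21.0000  →  ωz = (0.05/1.4000)·21.0000 = 0.7500

(-0.0375, 0.0500, 0.7500)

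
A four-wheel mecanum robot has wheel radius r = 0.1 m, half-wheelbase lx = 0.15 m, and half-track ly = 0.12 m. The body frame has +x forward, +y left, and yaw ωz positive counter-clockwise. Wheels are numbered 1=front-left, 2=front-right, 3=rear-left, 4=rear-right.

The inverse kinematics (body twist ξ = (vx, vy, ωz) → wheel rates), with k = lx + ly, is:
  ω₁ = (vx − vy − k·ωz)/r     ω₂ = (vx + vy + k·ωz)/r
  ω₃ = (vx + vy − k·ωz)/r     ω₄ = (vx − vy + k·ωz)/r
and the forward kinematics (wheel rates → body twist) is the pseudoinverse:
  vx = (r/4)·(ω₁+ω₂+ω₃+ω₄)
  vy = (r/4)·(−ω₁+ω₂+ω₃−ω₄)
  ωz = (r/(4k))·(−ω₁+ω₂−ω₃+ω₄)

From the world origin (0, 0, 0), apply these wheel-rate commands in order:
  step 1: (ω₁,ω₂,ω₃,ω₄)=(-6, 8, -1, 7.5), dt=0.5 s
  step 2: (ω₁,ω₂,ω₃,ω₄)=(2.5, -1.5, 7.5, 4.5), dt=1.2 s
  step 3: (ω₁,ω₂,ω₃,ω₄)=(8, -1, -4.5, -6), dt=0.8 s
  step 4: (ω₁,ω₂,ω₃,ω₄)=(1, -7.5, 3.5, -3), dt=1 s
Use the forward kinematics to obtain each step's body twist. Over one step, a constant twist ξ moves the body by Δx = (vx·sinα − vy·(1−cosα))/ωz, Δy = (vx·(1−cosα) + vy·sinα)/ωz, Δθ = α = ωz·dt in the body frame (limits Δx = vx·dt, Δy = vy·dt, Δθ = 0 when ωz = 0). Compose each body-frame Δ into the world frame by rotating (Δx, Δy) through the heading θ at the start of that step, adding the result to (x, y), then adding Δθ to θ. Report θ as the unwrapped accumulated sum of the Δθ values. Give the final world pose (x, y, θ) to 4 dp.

step 1: ξ=(vx,vy,ωz)=(0.2125, 0.1375, 2.0833), dt=0.5 → body Δ=(0.0554, 0.1075, 1.0417) → world pose (0.0554, 0.1075, 1.0417)
step 2: ξ=(vx,vy,ωz)=(0.3250, -0.0250, -0.6481), dt=1.2 → body Δ=(0.3408, -0.1712, -0.7778) → world pose (0.3752, 0.3152, 0.2639)
step 3: ξ=(vx,vy,ωz)=(-0.0875, -0.1875, -0.9722), dt=0.8 → body Δ=(-0.1186, -0.1095, -0.7778) → world pose (0.2892, 0.1786, -0.5139)
step 4: ξ=(vx,vy,ωz)=(-0.1500, -0.0500, -1.3889), dt=1.0 → body Δ=(-0.1357, 0.0531, -1.3889) → world pose (0.1972, 0.2915, -1.9028)

(0.1972, 0.2915, -1.9028)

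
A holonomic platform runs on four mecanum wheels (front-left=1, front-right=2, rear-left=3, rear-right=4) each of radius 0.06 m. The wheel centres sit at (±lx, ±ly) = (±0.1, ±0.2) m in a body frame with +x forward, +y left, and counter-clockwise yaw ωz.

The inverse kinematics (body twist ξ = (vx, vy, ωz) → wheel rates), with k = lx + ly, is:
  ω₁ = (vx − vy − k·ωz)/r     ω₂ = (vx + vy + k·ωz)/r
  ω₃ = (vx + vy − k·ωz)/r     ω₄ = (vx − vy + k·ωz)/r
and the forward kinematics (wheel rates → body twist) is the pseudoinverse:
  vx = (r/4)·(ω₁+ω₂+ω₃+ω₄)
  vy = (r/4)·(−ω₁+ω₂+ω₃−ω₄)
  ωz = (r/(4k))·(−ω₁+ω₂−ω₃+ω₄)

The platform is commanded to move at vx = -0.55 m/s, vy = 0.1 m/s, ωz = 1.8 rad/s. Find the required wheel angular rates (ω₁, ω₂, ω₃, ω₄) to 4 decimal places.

k = lx + ly = 0.1 + 0.2 = 0.3000;  k·ωz = 0.3000·1.8 = 0.5400
ω₁ (FL) = (vx − vy − k·ωz)/r = -1.1900/0.06 = -19.8333
ω₂ (FR) = (vx + vy + k·ωz)/r = 0.0900/0.06 = 1.5000
ω₃ (RL) = (vx + vy − k·ωz)/r = -0.9900/0.06 = -16.5000
ω₄ (RR) = (vx − vy + k·ωz)/r = -0.1100/0.06 = -1.8333

(-19.8333, 1.5000, -16.5000, -1.8333)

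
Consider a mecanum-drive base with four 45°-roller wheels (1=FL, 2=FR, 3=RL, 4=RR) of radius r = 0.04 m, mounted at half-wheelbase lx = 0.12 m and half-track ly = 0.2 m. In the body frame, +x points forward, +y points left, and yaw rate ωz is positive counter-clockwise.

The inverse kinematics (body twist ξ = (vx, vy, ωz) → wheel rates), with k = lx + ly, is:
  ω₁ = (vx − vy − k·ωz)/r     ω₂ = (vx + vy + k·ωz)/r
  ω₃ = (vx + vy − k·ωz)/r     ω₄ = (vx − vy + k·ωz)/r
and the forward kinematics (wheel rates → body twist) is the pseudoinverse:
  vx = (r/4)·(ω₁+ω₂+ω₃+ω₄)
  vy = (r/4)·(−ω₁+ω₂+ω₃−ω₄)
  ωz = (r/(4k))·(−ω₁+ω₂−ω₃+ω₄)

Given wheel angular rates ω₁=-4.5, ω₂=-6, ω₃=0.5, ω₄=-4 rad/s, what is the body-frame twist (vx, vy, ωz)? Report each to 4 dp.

(-0.1400, 0.0300, -0.1875)

k = lx + ly = 0.12 + 0.2 = 0.3200
ω₁+ω₂+ω₃+ω₄ = -14.0000  →  vx = (0.04/4)·-14.0000 = -0.1400
−ω₁+ω₂+ω₃−ω₄ = 3.0000  →  vy = (0.04/4)·3.0000 = 0.0300
−ω₁+ω₂−ω₃+ω₄ = -6.0000  →  ωz = (0.04/1.2800)·-6.0000 = -0.1875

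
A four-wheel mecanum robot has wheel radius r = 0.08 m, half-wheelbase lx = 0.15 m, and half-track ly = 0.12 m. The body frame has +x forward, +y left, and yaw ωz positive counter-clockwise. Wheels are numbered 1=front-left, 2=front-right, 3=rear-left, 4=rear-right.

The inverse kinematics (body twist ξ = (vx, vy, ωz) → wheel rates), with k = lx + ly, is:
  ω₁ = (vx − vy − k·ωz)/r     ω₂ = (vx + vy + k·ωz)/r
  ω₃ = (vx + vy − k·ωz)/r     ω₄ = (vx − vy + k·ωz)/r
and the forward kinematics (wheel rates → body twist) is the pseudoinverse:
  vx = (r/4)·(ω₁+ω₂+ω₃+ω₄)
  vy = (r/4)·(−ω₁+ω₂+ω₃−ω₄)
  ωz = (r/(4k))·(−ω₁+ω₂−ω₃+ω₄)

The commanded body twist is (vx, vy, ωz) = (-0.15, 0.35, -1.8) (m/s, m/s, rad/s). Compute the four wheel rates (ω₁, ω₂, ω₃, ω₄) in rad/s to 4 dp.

(-0.1750, -3.5750, 8.5750, -12.3250)

k = lx + ly = 0.15 + 0.12 = 0.2700;  k·ωz = 0.2700·-1.8 = -0.4860
ω₁ (FL) = (vx − vy − k·ωz)/r = -0.0140/0.08 = -0.1750
ω₂ (FR) = (vx + vy + k·ωz)/r = -0.2860/0.08 = -3.5750
ω₃ (RL) = (vx + vy − k·ωz)/r = 0.6860/0.08 = 8.5750
ω₄ (RR) = (vx − vy + k·ωz)/r = -0.9860/0.08 = -12.3250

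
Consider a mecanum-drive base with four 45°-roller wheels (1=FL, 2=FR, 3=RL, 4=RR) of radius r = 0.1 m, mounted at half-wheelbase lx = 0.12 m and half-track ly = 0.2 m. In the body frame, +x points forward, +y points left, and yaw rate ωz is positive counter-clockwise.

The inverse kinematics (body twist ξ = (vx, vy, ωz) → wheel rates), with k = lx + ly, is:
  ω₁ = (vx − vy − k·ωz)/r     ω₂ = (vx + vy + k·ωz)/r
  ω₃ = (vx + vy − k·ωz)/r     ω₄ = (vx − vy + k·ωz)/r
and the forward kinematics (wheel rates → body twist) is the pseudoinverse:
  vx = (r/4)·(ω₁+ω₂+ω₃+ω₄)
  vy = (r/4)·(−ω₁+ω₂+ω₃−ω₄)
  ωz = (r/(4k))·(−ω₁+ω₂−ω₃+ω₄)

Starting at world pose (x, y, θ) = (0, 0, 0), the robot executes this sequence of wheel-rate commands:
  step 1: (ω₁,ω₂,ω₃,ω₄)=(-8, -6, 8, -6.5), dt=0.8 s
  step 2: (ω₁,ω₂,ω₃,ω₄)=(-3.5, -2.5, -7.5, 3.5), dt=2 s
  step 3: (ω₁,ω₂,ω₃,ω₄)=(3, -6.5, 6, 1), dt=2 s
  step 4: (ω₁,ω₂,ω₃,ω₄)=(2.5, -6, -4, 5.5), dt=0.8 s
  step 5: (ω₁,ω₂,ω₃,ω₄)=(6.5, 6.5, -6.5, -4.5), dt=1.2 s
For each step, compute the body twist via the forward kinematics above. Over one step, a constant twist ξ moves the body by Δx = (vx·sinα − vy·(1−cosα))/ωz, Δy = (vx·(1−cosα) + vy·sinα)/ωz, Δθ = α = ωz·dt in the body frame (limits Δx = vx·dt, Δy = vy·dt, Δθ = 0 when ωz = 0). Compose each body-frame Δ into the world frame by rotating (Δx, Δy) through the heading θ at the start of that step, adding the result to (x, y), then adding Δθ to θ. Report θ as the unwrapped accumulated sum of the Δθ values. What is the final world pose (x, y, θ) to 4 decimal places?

(-0.6910, -0.4828, -0.9219)

step 1: ξ=(vx,vy,ωz)=(-0.3125, 0.4125, -0.9766), dt=0.8 → body Δ=(-0.1029, 0.3902, -0.7812) → world pose (-0.1029, 0.3902, -0.7812)
step 2: ξ=(vx,vy,ωz)=(-0.2500, -0.2500, 0.9375), dt=2.0 → body Δ=(0.0921, -0.6010, 1.8750) → world pose (-0.4606, -0.1013, 1.0938)
step 3: ξ=(vx,vy,ωz)=(0.0875, -0.1125, -1.1328), dt=2.0 → body Δ=(-0.1036, -0.2030, -2.2656) → world pose (-0.3279, -0.2865, -1.1719)
step 4: ξ=(vx,vy,ωz)=(-0.0500, -0.4500, 0.0781), dt=0.8 → body Δ=(-0.0287, -0.3610, 0.0625) → world pose (-0.6717, -0.4003, -1.1094)
step 5: ξ=(vx,vy,ωz)=(0.0500, -0.0500, 0.1562), dt=1.2 → body Δ=(0.0653, -0.0540, 0.1875) → world pose (-0.6910, -0.4828, -0.9219)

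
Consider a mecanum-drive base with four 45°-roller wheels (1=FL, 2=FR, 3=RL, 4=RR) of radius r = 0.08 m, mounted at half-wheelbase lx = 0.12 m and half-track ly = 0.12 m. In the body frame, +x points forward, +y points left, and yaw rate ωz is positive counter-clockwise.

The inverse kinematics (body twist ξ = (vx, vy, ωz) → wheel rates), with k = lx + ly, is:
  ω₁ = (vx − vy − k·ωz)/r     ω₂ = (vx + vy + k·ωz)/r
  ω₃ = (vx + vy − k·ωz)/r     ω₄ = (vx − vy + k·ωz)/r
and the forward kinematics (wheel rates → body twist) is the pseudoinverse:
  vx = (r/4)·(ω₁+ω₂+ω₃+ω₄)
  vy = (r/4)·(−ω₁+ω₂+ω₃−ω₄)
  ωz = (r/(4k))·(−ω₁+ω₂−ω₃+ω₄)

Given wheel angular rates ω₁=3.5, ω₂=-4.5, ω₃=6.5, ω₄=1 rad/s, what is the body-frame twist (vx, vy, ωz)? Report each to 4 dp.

(0.1300, -0.0500, -1.1250)

k = lx + ly = 0.12 + 0.12 = 0.2400
ω₁+ω₂+ω₃+ω₄ = 6.5000  →  vx = (0.08/4)·6.5000 = 0.1300
−ω₁+ω₂+ω₃−ω₄ = -2.5000  →  vy = (0.08/4)·-2.5000 = -0.0500
−ω₁+ω₂−ω₃+ω₄ = -13.5000  →  ωz = (0.08/0.9600)·-13.5000 = -1.1250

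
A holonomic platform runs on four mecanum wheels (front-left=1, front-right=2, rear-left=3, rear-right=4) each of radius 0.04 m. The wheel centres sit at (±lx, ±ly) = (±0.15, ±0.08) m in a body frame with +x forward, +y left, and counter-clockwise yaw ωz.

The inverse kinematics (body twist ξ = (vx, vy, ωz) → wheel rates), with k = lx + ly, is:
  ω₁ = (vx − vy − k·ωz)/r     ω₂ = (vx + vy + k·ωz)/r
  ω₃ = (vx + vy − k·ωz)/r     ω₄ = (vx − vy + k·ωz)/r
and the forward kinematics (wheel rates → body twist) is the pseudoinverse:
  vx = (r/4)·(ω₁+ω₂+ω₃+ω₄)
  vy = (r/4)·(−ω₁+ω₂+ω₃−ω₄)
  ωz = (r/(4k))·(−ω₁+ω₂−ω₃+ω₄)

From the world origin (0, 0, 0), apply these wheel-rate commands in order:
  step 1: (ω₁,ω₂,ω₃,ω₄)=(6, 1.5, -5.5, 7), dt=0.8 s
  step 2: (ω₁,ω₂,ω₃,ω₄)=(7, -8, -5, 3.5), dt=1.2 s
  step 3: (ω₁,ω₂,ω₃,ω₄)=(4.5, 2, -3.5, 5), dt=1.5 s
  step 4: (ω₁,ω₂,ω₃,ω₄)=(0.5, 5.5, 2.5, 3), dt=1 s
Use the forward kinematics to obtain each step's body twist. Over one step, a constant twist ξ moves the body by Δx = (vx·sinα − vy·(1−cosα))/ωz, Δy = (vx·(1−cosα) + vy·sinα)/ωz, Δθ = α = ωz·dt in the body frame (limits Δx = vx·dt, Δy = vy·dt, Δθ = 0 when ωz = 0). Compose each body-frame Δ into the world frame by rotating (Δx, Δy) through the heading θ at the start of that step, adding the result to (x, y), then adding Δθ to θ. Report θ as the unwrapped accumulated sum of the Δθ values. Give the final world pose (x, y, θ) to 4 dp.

step 1: ξ=(vx,vy,ωz)=(0.0900, -0.1700, 0.3478), dt=0.8 → body Δ=(0.0899, -0.1243, 0.2783) → world pose (0.0899, -0.1243, 0.2783)
step 2: ξ=(vx,vy,ωz)=(-0.0250, -0.2350, -0.2826), dt=1.2 → body Δ=(-0.0768, -0.2716, -0.3391) → world pose (0.0906, -0.4065, -0.0609)
step 3: ξ=(vx,vy,ωz)=(0.0800, -0.1100, 0.2609), dt=1.5 → body Δ=(0.1488, -0.1376, 0.3913) → world pose (0.2308, -0.5530, 0.3304)
step 4: ξ=(vx,vy,ωz)=(0.1150, 0.0450, 0.2391), dt=1.0 → body Δ=(0.1086, 0.0583, 0.2391) → world pose (0.3146, -0.4626, 0.5696)

(0.3146, -0.4626, 0.5696)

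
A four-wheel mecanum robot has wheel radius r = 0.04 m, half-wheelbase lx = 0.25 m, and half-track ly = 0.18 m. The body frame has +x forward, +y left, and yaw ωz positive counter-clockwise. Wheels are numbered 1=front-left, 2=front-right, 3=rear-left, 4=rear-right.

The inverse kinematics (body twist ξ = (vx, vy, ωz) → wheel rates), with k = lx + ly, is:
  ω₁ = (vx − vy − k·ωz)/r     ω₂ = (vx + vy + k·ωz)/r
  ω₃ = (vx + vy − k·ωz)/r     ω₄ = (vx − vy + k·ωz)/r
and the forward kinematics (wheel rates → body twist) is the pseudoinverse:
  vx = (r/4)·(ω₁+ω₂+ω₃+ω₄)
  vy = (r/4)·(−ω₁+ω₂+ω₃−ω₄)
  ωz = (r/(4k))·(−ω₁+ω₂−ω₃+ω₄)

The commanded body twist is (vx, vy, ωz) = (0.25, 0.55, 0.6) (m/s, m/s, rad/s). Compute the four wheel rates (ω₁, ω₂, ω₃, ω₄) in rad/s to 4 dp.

k = lx + ly = 0.25 + 0.18 = 0.4300;  k·ωz = 0.4300·0.6 = 0.2580
ω₁ (FL) = (vx − vy − k·ωz)/r = -0.5580/0.04 = -13.9500
ω₂ (FR) = (vx + vy + k·ωz)/r = 1.0580/0.04 = 26.4500
ω₃ (RL) = (vx + vy − k·ωz)/r = 0.5420/0.04 = 13.5500
ω₄ (RR) = (vx − vy + k·ωz)/r = -0.0420/0.04 = -1.0500

(-13.9500, 26.4500, 13.5500, -1.0500)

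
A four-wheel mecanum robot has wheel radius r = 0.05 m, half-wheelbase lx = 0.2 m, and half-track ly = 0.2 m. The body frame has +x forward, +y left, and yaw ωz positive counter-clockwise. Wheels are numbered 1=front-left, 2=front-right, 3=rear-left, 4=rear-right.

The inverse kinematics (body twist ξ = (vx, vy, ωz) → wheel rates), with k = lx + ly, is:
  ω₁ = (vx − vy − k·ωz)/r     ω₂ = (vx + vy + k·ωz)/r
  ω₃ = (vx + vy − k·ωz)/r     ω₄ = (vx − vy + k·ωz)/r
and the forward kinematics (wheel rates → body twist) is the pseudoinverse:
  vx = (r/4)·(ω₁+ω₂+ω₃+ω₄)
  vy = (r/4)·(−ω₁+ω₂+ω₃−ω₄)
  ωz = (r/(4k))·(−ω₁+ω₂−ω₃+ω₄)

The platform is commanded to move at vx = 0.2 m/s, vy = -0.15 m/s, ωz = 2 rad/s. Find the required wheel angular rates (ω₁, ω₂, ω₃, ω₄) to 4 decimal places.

k = lx + ly = 0.2 + 0.2 = 0.4000;  k·ωz = 0.4000·2 = 0.8000
ω₁ (FL) = (vx − vy − k·ωz)/r = -0.4500/0.05 = -9.0000
ω₂ (FR) = (vx + vy + k·ωz)/r = 0.8500/0.05 = 17.0000
ω₃ (RL) = (vx + vy − k·ωz)/r = -0.7500/0.05 = -15.0000
ω₄ (RR) = (vx − vy + k·ωz)/r = 1.1500/0.05 = 23.0000

(-9.0000, 17.0000, -15.0000, 23.0000)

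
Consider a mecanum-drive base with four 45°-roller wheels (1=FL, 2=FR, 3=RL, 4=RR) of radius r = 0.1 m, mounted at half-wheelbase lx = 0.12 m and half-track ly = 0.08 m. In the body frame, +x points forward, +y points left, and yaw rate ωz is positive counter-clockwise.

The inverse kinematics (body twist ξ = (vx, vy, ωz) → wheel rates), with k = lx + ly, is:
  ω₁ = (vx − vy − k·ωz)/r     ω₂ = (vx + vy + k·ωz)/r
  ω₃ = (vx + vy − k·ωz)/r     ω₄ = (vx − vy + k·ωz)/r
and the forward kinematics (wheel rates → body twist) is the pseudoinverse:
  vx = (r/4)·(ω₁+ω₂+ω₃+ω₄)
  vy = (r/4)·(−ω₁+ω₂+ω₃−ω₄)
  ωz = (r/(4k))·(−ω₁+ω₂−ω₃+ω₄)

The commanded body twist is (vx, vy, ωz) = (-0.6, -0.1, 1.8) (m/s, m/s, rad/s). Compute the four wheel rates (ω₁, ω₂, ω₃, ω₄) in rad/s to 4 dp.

k = lx + ly = 0.12 + 0.08 = 0.2000;  k·ωz = 0.2000·1.8 = 0.3600
ω₁ (FL) = (vx − vy − k·ωz)/r = -0.8600/0.1 = -8.6000
ω₂ (FR) = (vx + vy + k·ωz)/r = -0.3400/0.1 = -3.4000
ω₃ (RL) = (vx + vy − k·ωz)/r = -1.0600/0.1 = -10.6000
ω₄ (RR) = (vx − vy + k·ωz)/r = -0.1400/0.1 = -1.4000

(-8.6000, -3.4000, -10.6000, -1.4000)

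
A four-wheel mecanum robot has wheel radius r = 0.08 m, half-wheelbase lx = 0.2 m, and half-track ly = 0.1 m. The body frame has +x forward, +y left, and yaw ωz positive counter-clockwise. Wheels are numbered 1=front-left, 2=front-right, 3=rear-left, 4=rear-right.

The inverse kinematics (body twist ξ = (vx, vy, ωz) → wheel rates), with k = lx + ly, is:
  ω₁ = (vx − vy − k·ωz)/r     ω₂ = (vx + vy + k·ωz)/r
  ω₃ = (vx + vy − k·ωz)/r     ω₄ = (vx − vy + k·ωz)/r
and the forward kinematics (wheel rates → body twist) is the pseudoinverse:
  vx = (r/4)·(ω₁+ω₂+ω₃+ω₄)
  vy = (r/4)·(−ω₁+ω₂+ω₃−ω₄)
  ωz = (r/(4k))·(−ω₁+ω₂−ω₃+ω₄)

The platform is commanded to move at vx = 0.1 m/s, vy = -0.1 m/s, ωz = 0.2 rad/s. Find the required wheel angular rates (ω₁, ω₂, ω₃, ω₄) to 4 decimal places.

(1.7500, 0.7500, -0.7500, 3.2500)

k = lx + ly = 0.2 + 0.1 = 0.3000;  k·ωz = 0.3000·0.2 = 0.0600
ω₁ (FL) = (vx − vy − k·ωz)/r = 0.1400/0.08 = 1.7500
ω₂ (FR) = (vx + vy + k·ωz)/r = 0.0600/0.08 = 0.7500
ω₃ (RL) = (vx + vy − k·ωz)/r = -0.0600/0.08 = -0.7500
ω₄ (RR) = (vx − vy + k·ωz)/r = 0.2600/0.08 = 3.2500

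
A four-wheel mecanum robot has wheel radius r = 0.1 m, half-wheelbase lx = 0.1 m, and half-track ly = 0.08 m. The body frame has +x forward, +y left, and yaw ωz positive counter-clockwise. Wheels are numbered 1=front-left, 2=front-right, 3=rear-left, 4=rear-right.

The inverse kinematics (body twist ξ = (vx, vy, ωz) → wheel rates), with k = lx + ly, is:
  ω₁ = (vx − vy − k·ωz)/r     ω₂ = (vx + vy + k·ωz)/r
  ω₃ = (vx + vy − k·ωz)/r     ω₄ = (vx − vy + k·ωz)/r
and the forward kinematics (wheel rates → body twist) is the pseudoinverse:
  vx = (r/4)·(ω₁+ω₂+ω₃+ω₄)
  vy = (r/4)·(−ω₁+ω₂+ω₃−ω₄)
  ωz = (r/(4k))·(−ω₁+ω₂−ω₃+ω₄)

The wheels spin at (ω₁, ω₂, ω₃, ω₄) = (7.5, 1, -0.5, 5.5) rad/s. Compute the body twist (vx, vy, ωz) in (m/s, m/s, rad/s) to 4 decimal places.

(0.3375, -0.3125, -0.0694)

k = lx + ly = 0.1 + 0.08 = 0.1800
ω₁+ω₂+ω₃+ω₄ = 13.5000  →  vx = (0.1/4)·13.5000 = 0.3375
−ω₁+ω₂+ω₃−ω₄ = -12.5000  →  vy = (0.1/4)·-12.5000 = -0.3125
−ω₁+ω₂−ω₃+ω₄ = -0.5000  →  ωz = (0.1/0.7200)·-0.5000 = -0.0694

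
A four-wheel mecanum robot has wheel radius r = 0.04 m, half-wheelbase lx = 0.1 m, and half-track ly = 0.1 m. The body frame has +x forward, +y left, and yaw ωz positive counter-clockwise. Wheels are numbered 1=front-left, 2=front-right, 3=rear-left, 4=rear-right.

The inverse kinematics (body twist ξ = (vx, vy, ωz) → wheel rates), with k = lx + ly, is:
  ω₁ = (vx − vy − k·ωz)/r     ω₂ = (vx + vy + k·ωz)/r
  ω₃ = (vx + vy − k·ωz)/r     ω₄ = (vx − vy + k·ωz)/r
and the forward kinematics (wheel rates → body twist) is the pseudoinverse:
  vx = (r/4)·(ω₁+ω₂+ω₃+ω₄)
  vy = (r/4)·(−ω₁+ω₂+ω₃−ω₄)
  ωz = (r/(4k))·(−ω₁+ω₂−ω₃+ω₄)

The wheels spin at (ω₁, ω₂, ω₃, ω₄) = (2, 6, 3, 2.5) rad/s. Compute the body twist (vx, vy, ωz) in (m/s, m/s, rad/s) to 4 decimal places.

(0.1350, 0.0450, 0.1750)

k = lx + ly = 0.1 + 0.1 = 0.2000
ω₁+ω₂+ω₃+ω₄ = 13.5000  →  vx = (0.04/4)·13.5000 = 0.1350
−ω₁+ω₂+ω₃−ω₄ = 4.5000  →  vy = (0.04/4)·4.5000 = 0.0450
−ω₁+ω₂−ω₃+ω₄ = 3.5000  →  ωz = (0.04/0.8000)·3.5000 = 0.1750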